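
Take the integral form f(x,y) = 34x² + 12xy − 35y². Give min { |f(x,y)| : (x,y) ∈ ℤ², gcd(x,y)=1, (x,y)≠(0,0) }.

river: ρ → (-35,58,11)
river: ρ → (11,52,-50)
river: ρ → (-50,48,13)
river: ρ → (13,56,-34)
river: ρ → (-34,12,35)
river: ρ → (35,58,-11)
river: ρ → (-11,52,50)
river: ρ → (50,48,-13)
river: ρ → (-13,56,34)
river: ρ → (34,12,-35)
closes: descent 0, river 10
min |a| on river = 11

11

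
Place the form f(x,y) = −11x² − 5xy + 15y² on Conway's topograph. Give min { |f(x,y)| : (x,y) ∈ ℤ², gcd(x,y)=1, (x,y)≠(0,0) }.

descent: ρ → (15,5,-11)  [lands on river]
river: ρ → (-11,17,9)
river: ρ → (9,19,-9)
river: ρ → (-9,17,11)
river: ρ → (11,5,-15)
river: ρ → (-15,25,1)
river: ρ → (1,25,-15)
river: ρ → (-15,5,11)
river: ρ → (11,17,-9)
river: ρ → (-9,19,9)
river: ρ → (9,17,-11)
river: ρ → (-11,5,15)
river: ρ → (15,25,-1)
river: ρ → (-1,25,15)
closes: descent 1, river 14
min |a| on river = 1

1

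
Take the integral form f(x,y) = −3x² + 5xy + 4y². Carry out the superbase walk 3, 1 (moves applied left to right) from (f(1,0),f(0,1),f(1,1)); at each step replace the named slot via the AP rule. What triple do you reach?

start (-3,4,6) = (f(1,0),f(0,1),f(1,1))
replace slot 3: 2·((-3)+4) − 6 = -4 → (-3,4,-4)
replace slot 1: 2·(4+(-4)) − (-3) = 3 → (3,4,-4)

3,4,-4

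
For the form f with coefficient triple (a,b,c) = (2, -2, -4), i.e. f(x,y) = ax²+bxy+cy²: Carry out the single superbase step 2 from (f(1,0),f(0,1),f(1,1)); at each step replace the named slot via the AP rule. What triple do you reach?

start (2,-4,-4) = (f(1,0),f(0,1),f(1,1))
replace slot 2: 2·(2+(-4)) − (-4) = 0 → (2,0,-4)

2,0,-4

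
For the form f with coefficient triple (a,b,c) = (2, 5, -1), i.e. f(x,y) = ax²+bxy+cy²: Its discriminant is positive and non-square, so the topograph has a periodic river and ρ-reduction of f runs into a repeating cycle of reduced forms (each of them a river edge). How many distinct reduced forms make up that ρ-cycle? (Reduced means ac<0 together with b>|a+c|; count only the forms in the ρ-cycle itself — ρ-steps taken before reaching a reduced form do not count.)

D = 33, ⌊√D⌋ = 5
river: ρ → (-1,5,2)
river: ρ → (2,3,-3)
river: ρ → (-3,3,2)
river: ρ → (2,5,-1)
ρ-cycle length = 4 (tail of 0 descent steps not counted)

4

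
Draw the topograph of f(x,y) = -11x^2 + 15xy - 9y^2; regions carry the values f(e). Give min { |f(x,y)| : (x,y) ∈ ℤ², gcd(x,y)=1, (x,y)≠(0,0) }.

translate: b→7 (≡-15 mod 22), so (11,-15,9)→(11,7,5)
flip: (11,7,5)→(5,-7,11)
translate: b→3 (≡-7 mod 10), so (5,-7,11)→(5,3,9)
reduced (well bottom): (5,3,9) with a≤c, −a<b≤a
well minimum |f| = |-5| = 5 (negative-definite)

5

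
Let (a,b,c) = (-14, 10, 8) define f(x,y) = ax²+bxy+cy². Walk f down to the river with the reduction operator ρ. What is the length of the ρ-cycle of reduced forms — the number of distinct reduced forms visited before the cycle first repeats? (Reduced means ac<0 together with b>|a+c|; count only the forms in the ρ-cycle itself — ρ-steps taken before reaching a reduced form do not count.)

D = 548, ⌊√D⌋ = 23
river: ρ → (8,22,-2)
river: ρ → (-2,22,8)
river: ρ → (8,10,-14)
river: ρ → (-14,18,4)
river: ρ → (4,22,-4)
river: ρ → (-4,18,14)
river: ρ → (14,10,-8)
river: ρ → (-8,22,2)
river: ρ → (2,22,-8)
river: ρ → (-8,10,14)
river: ρ → (14,18,-4)
river: ρ → (-4,22,4)
river: ρ → (4,18,-14)
river: ρ → (-14,10,8)
ρ-cycle length = 14 (tail of 0 descent steps not counted)

14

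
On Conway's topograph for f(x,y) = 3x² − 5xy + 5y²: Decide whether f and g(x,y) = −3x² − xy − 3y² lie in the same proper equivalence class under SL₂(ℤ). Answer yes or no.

D₁ = -35, D₂ = -35
f: translate: b→1 (≡-5 mod 6), so (3,-5,5)→(3,1,3)
f: reduced (well bottom): (3,1,3) with a≤c, −a<b≤a
g is negative-definite; reduce −g:
−g: reduced (well bottom): (3,1,3) with a≤c, −a<b≤a
flip sign back: reduced form of g is (-3,-1,-3)
reduced forms (3, 1, 3) vs (-3, -1, -3) ⇒ inequivalent

no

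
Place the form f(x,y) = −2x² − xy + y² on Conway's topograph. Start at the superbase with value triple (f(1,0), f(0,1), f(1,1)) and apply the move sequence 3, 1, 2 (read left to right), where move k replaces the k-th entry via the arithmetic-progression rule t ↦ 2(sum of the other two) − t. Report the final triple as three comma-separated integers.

start (-2,1,-2) = (f(1,0),f(0,1),f(1,1))
replace slot 3: 2·((-2)+1) − (-2) = 0 → (-2,1,0)
replace slot 1: 2·(1+0) − (-2) = 4 → (4,1,0)
replace slot 2: 2·(4+0) − 1 = 7 → (4,7,0)

4,7,0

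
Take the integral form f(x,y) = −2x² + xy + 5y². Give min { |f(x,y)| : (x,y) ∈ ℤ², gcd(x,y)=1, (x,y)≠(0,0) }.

descent: ρ → (5,-1,-2)
descent: ρ → (-2,5,2)  [lands on river]
river: ρ → (2,3,-4)
river: ρ → (-4,5,1)
river: ρ → (1,5,-4)
river: ρ → (-4,3,2)
river: ρ → (2,5,-2)
river: ρ → (-2,3,4)
river: ρ → (4,5,-1)
river: ρ → (-1,5,4)
river: ρ → (4,3,-2)
closes: descent 2, river 10
min |a| on river = 1

1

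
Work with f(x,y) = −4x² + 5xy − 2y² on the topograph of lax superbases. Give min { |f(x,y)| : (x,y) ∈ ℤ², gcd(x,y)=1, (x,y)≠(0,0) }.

translate: b→3 (≡-5 mod 8), so (4,-5,2)→(4,3,1)
flip: (4,3,1)→(1,-3,4)
translate: b→1 (≡-3 mod 2), so (1,-3,4)→(1,1,2)
reduced (well bottom): (1,1,2) with a≤c, −a<b≤a
well minimum |f| = |-1| = 1 (negative-definite)

1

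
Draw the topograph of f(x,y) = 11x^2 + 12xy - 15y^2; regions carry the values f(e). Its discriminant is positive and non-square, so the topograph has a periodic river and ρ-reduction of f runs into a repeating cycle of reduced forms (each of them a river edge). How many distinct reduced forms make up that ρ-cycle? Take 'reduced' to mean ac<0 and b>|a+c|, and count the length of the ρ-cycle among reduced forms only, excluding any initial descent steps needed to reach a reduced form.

D = 804, ⌊√D⌋ = 28
river: ρ → (-15,18,8)
river: ρ → (8,14,-19)
river: ρ → (-19,24,3)
river: ρ → (3,24,-19)
river: ρ → (-19,14,8)
river: ρ → (8,18,-15)
river: ρ → (-15,12,11)
river: ρ → (11,10,-16)
river: ρ → (-16,22,5)
river: ρ → (5,28,-1)
river: ρ → (-1,28,5)
river: ρ → (5,22,-16)
river: ρ → (-16,10,11)
river: ρ → (11,12,-15)
ρ-cycle length = 14 (tail of 0 descent steps not counted)

14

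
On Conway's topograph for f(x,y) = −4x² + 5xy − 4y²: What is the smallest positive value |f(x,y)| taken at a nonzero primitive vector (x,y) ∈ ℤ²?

translate: b→3 (≡-5 mod 8), so (4,-5,4)→(4,3,3)
flip: (4,3,3)→(3,-3,4)
translate: b→3 (≡-3 mod 6), so (3,-3,4)→(3,3,4)
reduced (well bottom): (3,3,4) with a≤c, −a<b≤a
well minimum |f| = |-3| = 3 (negative-definite)

3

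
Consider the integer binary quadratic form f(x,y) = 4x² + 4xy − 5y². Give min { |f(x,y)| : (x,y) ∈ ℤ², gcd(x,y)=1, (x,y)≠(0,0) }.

river: ρ → (-5,6,3)
river: ρ → (3,6,-5)
river: ρ → (-5,4,4)
river: ρ → (4,4,-5)
closes: descent 0, river 4
min |a| on river = 3

3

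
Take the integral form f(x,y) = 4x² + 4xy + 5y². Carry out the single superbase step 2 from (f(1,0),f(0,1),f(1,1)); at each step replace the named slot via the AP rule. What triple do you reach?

start (4,5,13) = (f(1,0),f(0,1),f(1,1))
replace slot 2: 2·(4+13) − 5 = 29 → (4,29,13)

4,29,13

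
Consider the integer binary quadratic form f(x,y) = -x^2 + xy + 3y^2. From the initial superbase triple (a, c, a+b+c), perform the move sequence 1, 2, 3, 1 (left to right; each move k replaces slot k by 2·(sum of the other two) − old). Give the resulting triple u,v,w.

start (-1,3,3) = (f(1,0),f(0,1),f(1,1))
replace slot 1: 2·(3+3) − (-1) = 13 → (13,3,3)
replace slot 2: 2·(13+3) − 3 = 29 → (13,29,3)
replace slot 3: 2·(13+29) − 3 = 81 → (13,29,81)
replace slot 1: 2·(29+81) − 13 = 207 → (207,29,81)

207,29,81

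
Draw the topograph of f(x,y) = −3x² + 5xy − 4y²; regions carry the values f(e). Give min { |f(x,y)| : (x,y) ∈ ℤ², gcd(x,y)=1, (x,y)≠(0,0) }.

translate: b→1 (≡-5 mod 6), so (3,-5,4)→(3,1,2)
flip: (3,1,2)→(2,-1,3)
reduced (well bottom): (2,-1,3) with a≤c, −a<b≤a
well minimum |f| = |-2| = 2 (negative-definite)

2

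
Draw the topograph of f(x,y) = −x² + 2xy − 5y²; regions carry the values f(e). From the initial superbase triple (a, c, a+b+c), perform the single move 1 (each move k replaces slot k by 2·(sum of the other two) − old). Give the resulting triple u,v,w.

start (-1,-5,-4) = (f(1,0),f(0,1),f(1,1))
replace slot 1: 2·((-5)+(-4)) − (-1) = -17 → (-17,-5,-4)

-17,-5,-4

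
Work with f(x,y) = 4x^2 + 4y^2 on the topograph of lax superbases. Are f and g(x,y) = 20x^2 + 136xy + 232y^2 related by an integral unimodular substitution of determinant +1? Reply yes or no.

D₁ = -64, D₂ = -64
f: reduced (well bottom): (4,0,4) with a≤c, −a<b≤a
g: translate: b→16 (≡136 mod 40), so (20,136,232)→(20,16,4)
g: flip: (20,16,4)→(4,-16,20)
g: translate: b→0 (≡-16 mod 8), so (4,-16,20)→(4,0,4)
g: reduced (well bottom): (4,0,4) with a≤c, −a<b≤a
reduced forms (4, 0, 4) vs (4, 0, 4) ⇒ equivalent

yes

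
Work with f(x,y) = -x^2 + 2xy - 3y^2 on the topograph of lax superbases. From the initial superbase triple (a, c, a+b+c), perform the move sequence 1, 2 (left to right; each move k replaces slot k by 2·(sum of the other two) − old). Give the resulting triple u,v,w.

start (-1,-3,-2) = (f(1,0),f(0,1),f(1,1))
replace slot 1: 2·((-3)+(-2)) − (-1) = -9 → (-9,-3,-2)
replace slot 2: 2·((-9)+(-2)) − (-3) = -19 → (-9,-19,-2)

-9,-19,-2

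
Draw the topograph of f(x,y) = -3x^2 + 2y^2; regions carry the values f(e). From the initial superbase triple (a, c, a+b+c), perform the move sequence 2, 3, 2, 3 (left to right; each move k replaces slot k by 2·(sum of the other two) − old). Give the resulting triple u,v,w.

start (-3,2,-1) = (f(1,0),f(0,1),f(1,1))
replace slot 2: 2·((-3)+(-1)) − 2 = -10 → (-3,-10,-1)
replace slot 3: 2·((-3)+(-10)) − (-1) = -25 → (-3,-10,-25)
replace slot 2: 2·((-3)+(-25)) − (-10) = -46 → (-3,-46,-25)
replace slot 3: 2·((-3)+(-46)) − (-25) = -73 → (-3,-46,-73)

-3,-46,-73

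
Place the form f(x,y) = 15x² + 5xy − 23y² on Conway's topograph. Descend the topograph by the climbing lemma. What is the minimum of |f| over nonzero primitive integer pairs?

descent: ρ → (-23,-5,15)
descent: ρ → (15,35,-3)  [lands on river]
river: ρ → (-3,37,3)
river: ρ → (3,35,-15)
river: ρ → (-15,25,13)
river: ρ → (13,27,-13)
river: ρ → (-13,25,15)
closes: descent 2, river 6
min |a| on river = 3

3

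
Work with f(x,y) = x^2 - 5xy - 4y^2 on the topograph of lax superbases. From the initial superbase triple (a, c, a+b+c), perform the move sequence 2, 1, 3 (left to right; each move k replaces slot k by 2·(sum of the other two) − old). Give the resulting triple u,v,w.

start (1,-4,-8) = (f(1,0),f(0,1),f(1,1))
replace slot 2: 2·(1+(-8)) − (-4) = -10 → (1,-10,-8)
replace slot 1: 2·((-10)+(-8)) − 1 = -37 → (-37,-10,-8)
replace slot 3: 2·((-37)+(-10)) − (-8) = -86 → (-37,-10,-86)

-37,-10,-86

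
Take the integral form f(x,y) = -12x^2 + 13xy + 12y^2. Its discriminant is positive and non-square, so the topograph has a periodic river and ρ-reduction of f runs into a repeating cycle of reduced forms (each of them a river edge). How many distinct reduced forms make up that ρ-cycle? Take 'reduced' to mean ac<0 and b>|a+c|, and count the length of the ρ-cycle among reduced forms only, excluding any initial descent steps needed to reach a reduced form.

D = 745, ⌊√D⌋ = 27
river: ρ → (12,11,-13)
river: ρ → (-13,15,10)
river: ρ → (10,25,-3)
river: ρ → (-3,23,18)
river: ρ → (18,13,-8)
river: ρ → (-8,19,12)
river: ρ → (12,5,-15)
river: ρ → (-15,25,2)
river: ρ → (2,27,-2)
river: ρ → (-2,25,15)
river: ρ → (15,5,-12)
river: ρ → (-12,19,8)
river: ρ → (8,13,-18)
river: ρ → (-18,23,3)
river: ρ → (3,25,-10)
river: ρ → (-10,15,13)
river: ρ → (13,11,-12)
river: ρ → (-12,13,12)
ρ-cycle length = 18 (tail of 0 descent steps not counted)

18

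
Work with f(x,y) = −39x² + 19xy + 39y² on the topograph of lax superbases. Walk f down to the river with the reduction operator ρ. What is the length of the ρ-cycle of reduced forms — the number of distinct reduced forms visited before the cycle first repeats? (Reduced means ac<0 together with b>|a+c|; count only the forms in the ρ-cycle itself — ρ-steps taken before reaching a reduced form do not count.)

D = 6445, ⌊√D⌋ = 80
river: ρ → (39,59,-19)
river: ρ → (-19,55,45)
river: ρ → (45,35,-29)
river: ρ → (-29,23,51)
river: ρ → (51,79,-1)
river: ρ → (-1,79,51)
river: ρ → (51,23,-29)
river: ρ → (-29,35,45)
river: ρ → (45,55,-19)
river: ρ → (-19,59,39)
river: ρ → (39,19,-39)
river: ρ → (-39,59,19)
river: ρ → (19,55,-45)
river: ρ → (-45,35,29)
river: ρ → (29,23,-51)
river: ρ → (-51,79,1)
river: ρ → (1,79,-51)
river: ρ → (-51,23,29)
river: ρ → (29,35,-45)
river: ρ → (-45,55,19)
river: ρ → (19,59,-39)
river: ρ → (-39,19,39)
ρ-cycle length = 22 (tail of 0 descent steps not counted)

22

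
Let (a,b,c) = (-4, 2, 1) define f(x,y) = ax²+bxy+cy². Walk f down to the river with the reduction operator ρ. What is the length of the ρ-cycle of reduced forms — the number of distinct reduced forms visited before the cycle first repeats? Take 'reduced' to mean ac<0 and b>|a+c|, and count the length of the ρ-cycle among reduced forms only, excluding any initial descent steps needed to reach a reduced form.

D = 20, ⌊√D⌋ = 4
descent: ρ → (1,4,-1)  [lands on river]
river: ρ → (-1,4,1)
ρ-cycle length = 2 (tail of 1 descent step not counted)

2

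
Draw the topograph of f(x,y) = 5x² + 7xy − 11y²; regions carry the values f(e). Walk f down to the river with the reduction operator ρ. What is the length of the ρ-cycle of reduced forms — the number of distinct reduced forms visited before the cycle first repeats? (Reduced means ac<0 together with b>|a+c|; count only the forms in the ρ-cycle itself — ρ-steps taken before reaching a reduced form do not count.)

D = 269, ⌊√D⌋ = 16
river: ρ → (-11,15,1)
river: ρ → (1,15,-11)
river: ρ → (-11,7,5)
river: ρ → (5,13,-5)
river: ρ → (-5,7,11)
river: ρ → (11,15,-1)
river: ρ → (-1,15,11)
river: ρ → (11,7,-5)
river: ρ → (-5,13,5)
river: ρ → (5,7,-11)
ρ-cycle length = 10 (tail of 0 descent steps not counted)

10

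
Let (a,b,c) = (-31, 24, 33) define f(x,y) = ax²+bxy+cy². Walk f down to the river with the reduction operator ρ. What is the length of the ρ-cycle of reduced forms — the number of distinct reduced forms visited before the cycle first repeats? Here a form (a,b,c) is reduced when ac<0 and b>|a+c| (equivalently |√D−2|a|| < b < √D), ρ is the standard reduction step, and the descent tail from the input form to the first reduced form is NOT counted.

D = 4668, ⌊√D⌋ = 68
river: ρ → (33,42,-22)
river: ρ → (-22,46,29)
river: ρ → (29,12,-39)
river: ρ → (-39,66,2)
river: ρ → (2,66,-39)
river: ρ → (-39,12,29)
river: ρ → (29,46,-22)
river: ρ → (-22,42,33)
river: ρ → (33,24,-31)
river: ρ → (-31,38,26)
river: ρ → (26,66,-3)
river: ρ → (-3,66,26)
river: ρ → (26,38,-31)
river: ρ → (-31,24,33)
ρ-cycle length = 14 (tail of 0 descent steps not counted)

14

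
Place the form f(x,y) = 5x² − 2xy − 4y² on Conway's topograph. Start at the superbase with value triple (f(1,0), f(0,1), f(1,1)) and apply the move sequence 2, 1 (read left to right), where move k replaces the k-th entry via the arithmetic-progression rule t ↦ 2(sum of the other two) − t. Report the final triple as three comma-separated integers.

start (5,-4,-1) = (f(1,0),f(0,1),f(1,1))
replace slot 2: 2·(5+(-1)) − (-4) = 12 → (5,12,-1)
replace slot 1: 2·(12+(-1)) − 5 = 17 → (17,12,-1)

17,12,-1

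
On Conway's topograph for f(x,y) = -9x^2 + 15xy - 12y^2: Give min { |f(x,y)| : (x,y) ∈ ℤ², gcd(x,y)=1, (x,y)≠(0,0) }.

translate: b→3 (≡-15 mod 18), so (9,-15,12)→(9,3,6)
flip: (9,3,6)→(6,-3,9)
reduced (well bottom): (6,-3,9) with a≤c, −a<b≤a
well minimum |f| = |-6| = 6 (negative-definite)

6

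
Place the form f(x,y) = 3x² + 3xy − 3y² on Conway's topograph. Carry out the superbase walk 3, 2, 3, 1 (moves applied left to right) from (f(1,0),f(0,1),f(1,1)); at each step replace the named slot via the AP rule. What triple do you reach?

start (3,-3,3) = (f(1,0),f(0,1),f(1,1))
replace slot 3: 2·(3+(-3)) − 3 = -3 → (3,-3,-3)
replace slot 2: 2·(3+(-3)) − (-3) = 3 → (3,3,-3)
replace slot 3: 2·(3+3) − (-3) = 15 → (3,3,15)
replace slot 1: 2·(3+15) − 3 = 33 → (33,3,15)

33,3,15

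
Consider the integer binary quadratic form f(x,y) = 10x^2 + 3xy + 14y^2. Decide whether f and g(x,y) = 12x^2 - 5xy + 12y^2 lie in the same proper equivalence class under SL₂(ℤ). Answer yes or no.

D₁ = -551, D₂ = -551
f: reduced (well bottom): (10,3,14) with a≤c, −a<b≤a
g: flip: (12,-5,12)→(12,5,12)
g: reduced (well bottom): (12,5,12) with a≤c, −a<b≤a
reduced forms (10, 3, 14) vs (12, 5, 12) ⇒ inequivalent

no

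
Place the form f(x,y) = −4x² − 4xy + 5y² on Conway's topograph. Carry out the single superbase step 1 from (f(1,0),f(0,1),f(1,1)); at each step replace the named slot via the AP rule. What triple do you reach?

start (-4,5,-3) = (f(1,0),f(0,1),f(1,1))
replace slot 1: 2·(5+(-3)) − (-4) = 8 → (8,5,-3)

8,5,-3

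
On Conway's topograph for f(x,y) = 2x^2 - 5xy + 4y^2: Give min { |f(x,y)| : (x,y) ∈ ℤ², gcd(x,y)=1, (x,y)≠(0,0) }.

translate: b→-1 (≡-5 mod 4), so (2,-5,4)→(2,-1,1)
flip: (2,-1,1)→(1,1,2)
reduced (well bottom): (1,1,2) with a≤c, −a<b≤a
well minimum = a = 1

1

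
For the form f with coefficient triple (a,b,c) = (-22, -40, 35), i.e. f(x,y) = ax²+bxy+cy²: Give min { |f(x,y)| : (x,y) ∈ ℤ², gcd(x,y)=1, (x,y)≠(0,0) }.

descent: ρ → (35,40,-22)  [lands on river]
river: ρ → (-22,48,27)
river: ρ → (27,60,-10)
river: ρ → (-10,60,27)
river: ρ → (27,48,-22)
river: ρ → (-22,40,35)
river: ρ → (35,30,-27)
river: ρ → (-27,24,38)
river: ρ → (38,52,-13)
river: ρ → (-13,52,38)
river: ρ → (38,24,-27)
river: ρ → (-27,30,35)
closes: descent 1, river 12
min |a| on river = 10

10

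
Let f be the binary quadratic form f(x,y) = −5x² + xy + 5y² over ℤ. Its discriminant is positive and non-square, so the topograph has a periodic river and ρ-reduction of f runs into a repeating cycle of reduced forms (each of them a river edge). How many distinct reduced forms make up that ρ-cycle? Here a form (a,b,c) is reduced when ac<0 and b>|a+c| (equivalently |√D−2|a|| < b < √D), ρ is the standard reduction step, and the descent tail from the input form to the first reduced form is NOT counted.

D = 101, ⌊√D⌋ = 10
river: ρ → (5,9,-1)
river: ρ → (-1,9,5)
river: ρ → (5,1,-5)
river: ρ → (-5,9,1)
river: ρ → (1,9,-5)
river: ρ → (-5,1,5)
ρ-cycle length = 6 (tail of 0 descent steps not counted)

6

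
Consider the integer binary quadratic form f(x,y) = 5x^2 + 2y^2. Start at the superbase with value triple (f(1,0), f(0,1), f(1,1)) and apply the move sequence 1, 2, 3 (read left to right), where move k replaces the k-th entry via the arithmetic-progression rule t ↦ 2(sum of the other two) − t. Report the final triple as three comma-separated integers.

start (5,2,7) = (f(1,0),f(0,1),f(1,1))
replace slot 1: 2·(2+7) − 5 = 13 → (13,2,7)
replace slot 2: 2·(13+7) − 2 = 38 → (13,38,7)
replace slot 3: 2·(13+38) − 7 = 95 → (13,38,95)

13,38,95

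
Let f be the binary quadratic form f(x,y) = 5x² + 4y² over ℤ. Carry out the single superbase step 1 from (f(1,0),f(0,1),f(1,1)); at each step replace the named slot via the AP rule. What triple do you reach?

start (5,4,9) = (f(1,0),f(0,1),f(1,1))
replace slot 1: 2·(4+9) − 5 = 21 → (21,4,9)

21,4,9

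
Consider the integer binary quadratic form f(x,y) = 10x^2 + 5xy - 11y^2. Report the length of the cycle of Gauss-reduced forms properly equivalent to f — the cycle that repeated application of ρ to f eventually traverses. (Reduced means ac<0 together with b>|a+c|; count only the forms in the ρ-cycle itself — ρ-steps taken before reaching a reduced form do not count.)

D = 465, ⌊√D⌋ = 21
river: ρ → (-11,17,4)
river: ρ → (4,15,-15)
river: ρ → (-15,15,4)
river: ρ → (4,17,-11)
river: ρ → (-11,5,10)
river: ρ → (10,15,-6)
river: ρ → (-6,21,1)
river: ρ → (1,21,-6)
river: ρ → (-6,15,10)
river: ρ → (10,5,-11)
ρ-cycle length = 10 (tail of 0 descent steps not counted)

10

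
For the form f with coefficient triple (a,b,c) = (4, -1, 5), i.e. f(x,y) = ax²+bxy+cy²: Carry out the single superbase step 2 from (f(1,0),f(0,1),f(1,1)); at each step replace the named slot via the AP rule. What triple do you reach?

start (4,5,8) = (f(1,0),f(0,1),f(1,1))
replace slot 2: 2·(4+8) − 5 = 19 → (4,19,8)

4,19,8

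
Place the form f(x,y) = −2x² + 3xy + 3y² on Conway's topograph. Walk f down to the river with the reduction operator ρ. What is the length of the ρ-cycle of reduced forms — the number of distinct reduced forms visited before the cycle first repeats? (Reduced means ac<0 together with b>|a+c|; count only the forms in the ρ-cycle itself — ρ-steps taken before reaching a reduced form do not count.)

D = 33, ⌊√D⌋ = 5
river: ρ → (3,3,-2)
river: ρ → (-2,5,1)
river: ρ → (1,5,-2)
river: ρ → (-2,3,3)
ρ-cycle length = 4 (tail of 0 descent steps not counted)

4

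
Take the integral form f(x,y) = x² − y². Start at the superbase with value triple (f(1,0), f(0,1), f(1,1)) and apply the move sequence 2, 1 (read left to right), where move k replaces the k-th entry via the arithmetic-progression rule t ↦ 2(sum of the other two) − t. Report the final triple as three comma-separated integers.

start (1,-1,0) = (f(1,0),f(0,1),f(1,1))
replace slot 2: 2·(1+0) − (-1) = 3 → (1,3,0)
replace slot 1: 2·(3+0) − 1 = 5 → (5,3,0)

5,3,0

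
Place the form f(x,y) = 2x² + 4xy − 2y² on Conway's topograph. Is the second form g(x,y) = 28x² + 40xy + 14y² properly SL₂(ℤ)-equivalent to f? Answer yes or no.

D₁ = 32, D₂ = 32
river cycle of f (length 2): (-2, 4, 2), (2, 4, -2)
river cycle of g (length 2): (2, 4, -2), (-2, 4, 2)
cycles coincide ⇒ equivalent

yes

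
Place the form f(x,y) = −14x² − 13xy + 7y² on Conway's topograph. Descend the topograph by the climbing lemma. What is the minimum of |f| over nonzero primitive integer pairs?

descent: ρ → (7,13,-14)  [lands on river]
river: ρ → (-14,15,6)
river: ρ → (6,21,-5)
river: ρ → (-5,19,10)
river: ρ → (10,21,-3)
river: ρ → (-3,21,10)
river: ρ → (10,19,-5)
river: ρ → (-5,21,6)
river: ρ → (6,15,-14)
river: ρ → (-14,13,7)
river: ρ → (7,15,-12)
river: ρ → (-12,9,10)
river: ρ → (10,11,-11)
river: ρ → (-11,11,10)
river: ρ → (10,9,-12)
river: ρ → (-12,15,7)
closes: descent 1, river 16
min |a| on river = 3

3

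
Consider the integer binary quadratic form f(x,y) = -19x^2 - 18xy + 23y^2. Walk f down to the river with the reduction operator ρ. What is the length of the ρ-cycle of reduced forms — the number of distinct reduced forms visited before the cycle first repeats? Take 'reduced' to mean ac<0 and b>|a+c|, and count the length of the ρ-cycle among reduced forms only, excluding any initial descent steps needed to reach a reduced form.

D = 2072, ⌊√D⌋ = 45
descent: ρ → (23,18,-19)  [lands on river]
river: ρ → (-19,20,22)
river: ρ → (22,24,-17)
river: ρ → (-17,44,2)
river: ρ → (2,44,-17)
river: ρ → (-17,24,22)
river: ρ → (22,20,-19)
river: ρ → (-19,18,23)
river: ρ → (23,28,-14)
river: ρ → (-14,28,23)
ρ-cycle length = 10 (tail of 1 descent step not counted)

10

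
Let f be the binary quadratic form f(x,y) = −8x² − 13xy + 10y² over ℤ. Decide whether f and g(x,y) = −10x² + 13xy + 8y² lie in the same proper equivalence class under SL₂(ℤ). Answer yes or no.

D₁ = 489, D₂ = 489
river cycle of f (length 22): (10, 13, -8), (-8, 19, 4), (4, 21, -3), (-3, 21, 4), (4, 19, -8), (-8, 13, 10), (10, 7, -11), (-11, 15, 6), (6, 21, -2), (-2, 19, 16), … (12 more)
river cycle of g (length 22): (8, 19, -4), (-4, 21, 3), (3, 21, -4), (-4, 19, 8), (8, 13, -10), (-10, 7, 11), (11, 15, -6), (-6, 21, 2), (2, 19, -16), (-16, 13, 5), … (12 more)
cycles differ ⇒ inequivalent

no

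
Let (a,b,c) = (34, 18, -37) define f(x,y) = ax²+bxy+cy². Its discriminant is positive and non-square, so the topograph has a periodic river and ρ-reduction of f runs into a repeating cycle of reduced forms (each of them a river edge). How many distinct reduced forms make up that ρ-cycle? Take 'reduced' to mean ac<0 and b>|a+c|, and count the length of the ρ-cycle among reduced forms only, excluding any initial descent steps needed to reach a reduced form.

D = 5356, ⌊√D⌋ = 73
river: ρ → (-37,56,15)
river: ρ → (15,64,-21)
river: ρ → (-21,62,18)
river: ρ → (18,46,-45)
river: ρ → (-45,44,19)
river: ρ → (19,70,-6)
river: ρ → (-6,62,63)
river: ρ → (63,64,-5)
river: ρ → (-5,66,50)
river: ρ → (50,34,-21)
river: ρ → (-21,50,34)
river: ρ → (34,18,-37)
ρ-cycle length = 12 (tail of 0 descent steps not counted)

12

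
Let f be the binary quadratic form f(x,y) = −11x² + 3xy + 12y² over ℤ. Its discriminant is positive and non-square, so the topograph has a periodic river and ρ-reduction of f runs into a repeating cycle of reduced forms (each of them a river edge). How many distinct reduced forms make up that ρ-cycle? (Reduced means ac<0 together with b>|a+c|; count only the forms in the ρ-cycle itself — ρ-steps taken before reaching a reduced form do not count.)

D = 537, ⌊√D⌋ = 23
river: ρ → (12,21,-2)
river: ρ → (-2,23,1)
river: ρ → (1,23,-2)
river: ρ → (-2,21,12)
river: ρ → (12,3,-11)
river: ρ → (-11,19,4)
river: ρ → (4,21,-6)
river: ρ → (-6,15,13)
river: ρ → (13,11,-8)
river: ρ → (-8,21,3)
river: ρ → (3,21,-8)
river: ρ → (-8,11,13)
river: ρ → (13,15,-6)
river: ρ → (-6,21,4)
river: ρ → (4,19,-11)
river: ρ → (-11,3,12)
ρ-cycle length = 16 (tail of 0 descent steps not counted)

16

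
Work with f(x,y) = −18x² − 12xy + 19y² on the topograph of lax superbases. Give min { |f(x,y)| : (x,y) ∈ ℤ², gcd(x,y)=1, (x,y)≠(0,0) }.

descent: ρ → (19,12,-18)  [lands on river]
river: ρ → (-18,24,13)
river: ρ → (13,28,-14)
river: ρ → (-14,28,13)
river: ρ → (13,24,-18)
river: ρ → (-18,12,19)
river: ρ → (19,26,-11)
river: ρ → (-11,18,27)
river: ρ → (27,36,-2)
river: ρ → (-2,36,27)
river: ρ → (27,18,-11)
river: ρ → (-11,26,19)
closes: descent 1, river 12
min |a| on river = 2

2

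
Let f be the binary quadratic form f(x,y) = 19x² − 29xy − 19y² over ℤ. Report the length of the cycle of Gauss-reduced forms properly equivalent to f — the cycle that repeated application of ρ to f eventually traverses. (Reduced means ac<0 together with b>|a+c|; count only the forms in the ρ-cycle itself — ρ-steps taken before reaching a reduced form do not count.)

D = 2285, ⌊√D⌋ = 47
descent: ρ → (-19,29,19)  [lands on river]
river: ρ → (19,47,-1)
river: ρ → (-1,47,19)
river: ρ → (19,29,-19)
river: ρ → (-19,47,1)
river: ρ → (1,47,-19)
ρ-cycle length = 6 (tail of 1 descent step not counted)

6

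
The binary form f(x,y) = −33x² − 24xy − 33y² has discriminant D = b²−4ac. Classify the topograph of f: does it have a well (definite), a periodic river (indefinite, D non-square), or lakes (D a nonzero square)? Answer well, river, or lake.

D = b²−4ac = (-24)² − 4·(-33)·(-33) = -3780
D < 0 ⇒ definite ⇒ every region one sign ⇒ single well

well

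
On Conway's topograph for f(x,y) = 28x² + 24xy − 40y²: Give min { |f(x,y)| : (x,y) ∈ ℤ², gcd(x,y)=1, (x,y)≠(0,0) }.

river: ρ → (-40,56,12)
river: ρ → (12,64,-20)
river: ρ → (-20,56,24)
river: ρ → (24,40,-36)
river: ρ → (-36,32,28)
river: ρ → (28,24,-40)
closes: descent 0, river 6
min |a| on river = 12

12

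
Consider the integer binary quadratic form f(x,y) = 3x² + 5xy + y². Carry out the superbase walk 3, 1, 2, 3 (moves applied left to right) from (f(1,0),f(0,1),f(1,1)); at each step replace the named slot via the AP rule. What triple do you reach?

start (3,1,9) = (f(1,0),f(0,1),f(1,1))
replace slot 3: 2·(3+1) − 9 = -1 → (3,1,-1)
replace slot 1: 2·(1+(-1)) − 3 = -3 → (-3,1,-1)
replace slot 2: 2·((-3)+(-1)) − 1 = -9 → (-3,-9,-1)
replace slot 3: 2·((-3)+(-9)) − (-1) = -23 → (-3,-9,-23)

-3,-9,-23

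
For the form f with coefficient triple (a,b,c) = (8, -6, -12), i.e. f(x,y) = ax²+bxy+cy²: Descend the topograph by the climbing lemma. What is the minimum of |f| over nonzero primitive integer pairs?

descent: ρ → (-12,6,8)  [lands on river]
river: ρ → (8,10,-10)
river: ρ → (-10,10,8)
river: ρ → (8,6,-12)
river: ρ → (-12,18,2)
river: ρ → (2,18,-12)
closes: descent 1, river 6
min |a| on river = 2

2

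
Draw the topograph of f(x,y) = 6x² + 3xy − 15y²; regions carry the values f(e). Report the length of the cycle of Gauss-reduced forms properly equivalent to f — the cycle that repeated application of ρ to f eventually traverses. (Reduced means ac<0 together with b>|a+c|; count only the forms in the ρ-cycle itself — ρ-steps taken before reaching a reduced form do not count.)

D = 369, ⌊√D⌋ = 19
descent: ρ → (-15,-3,6)
descent: ρ → (6,15,-6)  [lands on river]
river: ρ → (-6,9,12)
river: ρ → (12,15,-3)
river: ρ → (-3,15,12)
river: ρ → (12,9,-6)
river: ρ → (-6,15,6)
river: ρ → (6,9,-12)
river: ρ → (-12,15,3)
river: ρ → (3,15,-12)
river: ρ → (-12,9,6)
ρ-cycle length = 10 (tail of 2 descent steps not counted)

10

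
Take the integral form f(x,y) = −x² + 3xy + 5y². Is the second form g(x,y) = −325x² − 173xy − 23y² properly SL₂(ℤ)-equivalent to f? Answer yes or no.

D₁ = 29, D₂ = 29
river cycle of f (length 2): (-1, 5, 1), (1, 5, -1)
river cycle of g (length 2): (-1, 5, 1), (1, 5, -1)
cycles coincide ⇒ equivalent

yes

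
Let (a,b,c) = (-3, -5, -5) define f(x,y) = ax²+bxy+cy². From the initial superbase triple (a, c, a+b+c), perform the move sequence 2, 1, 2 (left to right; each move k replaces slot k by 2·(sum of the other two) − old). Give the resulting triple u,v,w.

start (-3,-5,-13) = (f(1,0),f(0,1),f(1,1))
replace slot 2: 2·((-3)+(-13)) − (-5) = -27 → (-3,-27,-13)
replace slot 1: 2·((-27)+(-13)) − (-3) = -77 → (-77,-27,-13)
replace slot 2: 2·((-77)+(-13)) − (-27) = -153 → (-77,-153,-13)

-77,-153,-13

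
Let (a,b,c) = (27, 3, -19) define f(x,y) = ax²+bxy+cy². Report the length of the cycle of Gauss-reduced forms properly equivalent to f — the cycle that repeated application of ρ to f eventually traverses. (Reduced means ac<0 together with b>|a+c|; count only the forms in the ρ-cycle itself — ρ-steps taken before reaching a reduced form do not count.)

D = 2061, ⌊√D⌋ = 45
descent: ρ → (-19,35,11)  [lands on river]
river: ρ → (11,31,-25)
river: ρ → (-25,19,17)
river: ρ → (17,15,-27)
river: ρ → (-27,39,5)
river: ρ → (5,41,-19)
ρ-cycle length = 6 (tail of 1 descent step not counted)

6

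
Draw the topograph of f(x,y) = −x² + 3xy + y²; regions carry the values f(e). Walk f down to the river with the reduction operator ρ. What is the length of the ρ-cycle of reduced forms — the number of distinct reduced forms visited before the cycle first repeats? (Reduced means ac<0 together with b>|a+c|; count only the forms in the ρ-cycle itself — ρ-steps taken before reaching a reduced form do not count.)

D = 13, ⌊√D⌋ = 3
river: ρ → (1,3,-1)
river: ρ → (-1,3,1)
ρ-cycle length = 2 (tail of 0 descent steps not counted)

2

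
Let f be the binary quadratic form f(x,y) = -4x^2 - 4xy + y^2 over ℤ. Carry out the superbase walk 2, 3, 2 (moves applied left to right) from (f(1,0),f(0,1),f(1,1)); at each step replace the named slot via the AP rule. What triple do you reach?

start (-4,1,-7) = (f(1,0),f(0,1),f(1,1))
replace slot 2: 2·((-4)+(-7)) − 1 = -23 → (-4,-23,-7)
replace slot 3: 2·((-4)+(-23)) − (-7) = -47 → (-4,-23,-47)
replace slot 2: 2·((-4)+(-47)) − (-23) = -79 → (-4,-79,-47)

-4,-79,-47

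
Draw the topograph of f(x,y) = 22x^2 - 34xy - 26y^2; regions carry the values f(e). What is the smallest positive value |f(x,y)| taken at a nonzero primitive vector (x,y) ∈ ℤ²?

descent: ρ → (-26,34,22)  [lands on river]
river: ρ → (22,54,-6)
river: ρ → (-6,54,22)
river: ρ → (22,34,-26)
river: ρ → (-26,18,30)
river: ρ → (30,42,-14)
river: ρ → (-14,42,30)
river: ρ → (30,18,-26)
closes: descent 1, river 8
min |a| on river = 6

6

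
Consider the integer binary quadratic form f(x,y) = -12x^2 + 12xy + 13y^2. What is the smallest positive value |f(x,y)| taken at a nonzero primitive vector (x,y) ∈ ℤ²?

river: ρ → (13,14,-11)
river: ρ → (-11,8,16)
river: ρ → (16,24,-3)
river: ρ → (-3,24,16)
river: ρ → (16,8,-11)
river: ρ → (-11,14,13)
river: ρ → (13,12,-12)
river: ρ → (-12,12,13)
closes: descent 0, river 8
min |a| on river = 3

3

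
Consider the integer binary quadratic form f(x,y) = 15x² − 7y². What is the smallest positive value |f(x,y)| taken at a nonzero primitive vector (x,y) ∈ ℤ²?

descent: ρ → (-7,14,8)  [lands on river]
river: ρ → (8,18,-3)
river: ρ → (-3,18,8)
river: ρ → (8,14,-7)
closes: descent 1, river 4
min |a| on river = 3

3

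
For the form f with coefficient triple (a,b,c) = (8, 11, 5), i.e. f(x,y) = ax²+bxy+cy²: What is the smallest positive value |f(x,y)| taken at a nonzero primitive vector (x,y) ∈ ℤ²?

translate: b→-5 (≡11 mod 16), so (8,11,5)→(8,-5,2)
flip: (8,-5,2)→(2,5,8)
translate: b→1 (≡5 mod 4), so (2,5,8)→(2,1,5)
reduced (well bottom): (2,1,5) with a≤c, −a<b≤a
well minimum = a = 2

2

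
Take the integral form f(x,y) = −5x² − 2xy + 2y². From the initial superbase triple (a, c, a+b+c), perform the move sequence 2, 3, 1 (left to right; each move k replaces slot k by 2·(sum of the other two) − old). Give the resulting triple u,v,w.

start (-5,2,-5) = (f(1,0),f(0,1),f(1,1))
replace slot 2: 2·((-5)+(-5)) − 2 = -22 → (-5,-22,-5)
replace slot 3: 2·((-5)+(-22)) − (-5) = -49 → (-5,-22,-49)
replace slot 1: 2·((-22)+(-49)) − (-5) = -137 → (-137,-22,-49)

-137,-22,-49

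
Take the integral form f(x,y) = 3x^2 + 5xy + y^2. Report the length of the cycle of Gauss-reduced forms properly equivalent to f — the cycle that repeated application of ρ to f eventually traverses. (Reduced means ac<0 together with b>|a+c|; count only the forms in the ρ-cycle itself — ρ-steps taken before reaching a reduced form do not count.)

D = 13, ⌊√D⌋ = 3
descent: ρ → (1,3,-1)  [lands on river]
river: ρ → (-1,3,1)
ρ-cycle length = 2 (tail of 1 descent step not counted)

2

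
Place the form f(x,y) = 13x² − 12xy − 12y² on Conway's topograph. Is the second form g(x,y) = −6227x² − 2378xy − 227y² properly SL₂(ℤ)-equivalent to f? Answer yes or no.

D₁ = 768, D₂ = 768
river cycle of f (length 8): (-12, 12, 13), (13, 14, -11), (-11, 8, 16), (16, 24, -3), (-3, 24, 16), (16, 8, -11), (-11, 14, 13), (13, 12, -12)
river cycle of g (length 8): (-12, 12, 13), (13, 14, -11), (-11, 8, 16), (16, 24, -3), (-3, 24, 16), (16, 8, -11), (-11, 14, 13), (13, 12, -12)
cycles coincide ⇒ equivalent

yes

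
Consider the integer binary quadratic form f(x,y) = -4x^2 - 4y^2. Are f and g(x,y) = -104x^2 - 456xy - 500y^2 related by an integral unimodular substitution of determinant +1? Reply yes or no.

D₁ = -64, D₂ = -64
f is negative-definite; reduce −f:
−f: reduced (well bottom): (4,0,4) with a≤c, −a<b≤a
flip sign back: reduced form of f is (-4,0,-4)
g is negative-definite; reduce −g:
−g: translate: b→40 (≡456 mod 208), so (104,456,500)→(104,40,4)
−g: flip: (104,40,4)→(4,-40,104)
−g: translate: b→0 (≡-40 mod 8), so (4,-40,104)→(4,0,4)
−g: reduced (well bottom): (4,0,4) with a≤c, −a<b≤a
flip sign back: reduced form of g is (-4,0,-4)
reduced forms (-4, 0, -4) vs (-4, 0, -4) ⇒ equivalent

yes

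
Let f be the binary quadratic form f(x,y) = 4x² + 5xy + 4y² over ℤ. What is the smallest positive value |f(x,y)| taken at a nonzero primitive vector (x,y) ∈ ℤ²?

translate: b→-3 (≡5 mod 8), so (4,5,4)→(4,-3,3)
flip: (4,-3,3)→(3,3,4)
reduced (well bottom): (3,3,4) with a≤c, −a<b≤a
well minimum = a = 3

3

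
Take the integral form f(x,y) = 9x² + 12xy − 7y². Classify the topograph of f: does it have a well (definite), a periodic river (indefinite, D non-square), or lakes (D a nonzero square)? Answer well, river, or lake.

D = b²−4ac = 12² − 4·9·(-7) = 396
D > 0 non-square ⇒ indefinite ⇒ periodic river

river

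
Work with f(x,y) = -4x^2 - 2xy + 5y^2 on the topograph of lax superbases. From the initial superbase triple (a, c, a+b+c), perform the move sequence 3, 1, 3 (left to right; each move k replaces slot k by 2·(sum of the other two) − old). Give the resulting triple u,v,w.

start (-4,5,-1) = (f(1,0),f(0,1),f(1,1))
replace slot 3: 2·((-4)+5) − (-1) = 3 → (-4,5,3)
replace slot 1: 2·(5+3) − (-4) = 20 → (20,5,3)
replace slot 3: 2·(20+5) − 3 = 47 → (20,5,47)

20,5,47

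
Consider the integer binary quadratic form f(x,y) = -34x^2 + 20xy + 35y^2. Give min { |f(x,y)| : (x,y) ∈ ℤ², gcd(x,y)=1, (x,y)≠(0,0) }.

river: ρ → (35,50,-19)
river: ρ → (-19,64,14)
river: ρ → (14,48,-51)
river: ρ → (-51,54,11)
river: ρ → (11,56,-46)
river: ρ → (-46,36,21)
river: ρ → (21,48,-34)
river: ρ → (-34,20,35)
closes: descent 0, river 8
min |a| on river = 11

11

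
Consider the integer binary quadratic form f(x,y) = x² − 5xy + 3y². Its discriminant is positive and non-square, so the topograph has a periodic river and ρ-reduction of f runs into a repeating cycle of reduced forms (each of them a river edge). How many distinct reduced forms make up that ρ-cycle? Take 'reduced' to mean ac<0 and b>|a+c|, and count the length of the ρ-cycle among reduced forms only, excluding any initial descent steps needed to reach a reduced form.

D = 13, ⌊√D⌋ = 3
descent: ρ → (3,-1,-1)
descent: ρ → (-1,3,1)  [lands on river]
river: ρ → (1,3,-1)
ρ-cycle length = 2 (tail of 2 descent steps not counted)

2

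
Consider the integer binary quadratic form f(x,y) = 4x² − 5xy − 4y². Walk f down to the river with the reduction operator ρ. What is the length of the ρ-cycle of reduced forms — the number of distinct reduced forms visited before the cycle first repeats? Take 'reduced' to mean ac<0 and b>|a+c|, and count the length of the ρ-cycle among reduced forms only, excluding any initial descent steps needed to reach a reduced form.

D = 89, ⌊√D⌋ = 9
descent: ρ → (-4,5,4)  [lands on river]
river: ρ → (4,3,-5)
river: ρ → (-5,7,2)
river: ρ → (2,9,-1)
river: ρ → (-1,9,2)
river: ρ → (2,7,-5)
river: ρ → (-5,3,4)
river: ρ → (4,5,-4)
river: ρ → (-4,3,5)
river: ρ → (5,7,-2)
river: ρ → (-2,9,1)
river: ρ → (1,9,-2)
river: ρ → (-2,7,5)
river: ρ → (5,3,-4)
ρ-cycle length = 14 (tail of 1 descent step not counted)

14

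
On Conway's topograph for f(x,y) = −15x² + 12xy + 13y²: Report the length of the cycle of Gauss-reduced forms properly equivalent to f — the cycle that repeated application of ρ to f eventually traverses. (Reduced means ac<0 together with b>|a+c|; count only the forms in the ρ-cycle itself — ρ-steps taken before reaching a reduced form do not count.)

D = 924, ⌊√D⌋ = 30
river: ρ → (13,14,-14)
river: ρ → (-14,14,13)
river: ρ → (13,12,-15)
river: ρ → (-15,18,10)
river: ρ → (10,22,-11)
river: ρ → (-11,22,10)
river: ρ → (10,18,-15)
river: ρ → (-15,12,13)
ρ-cycle length = 8 (tail of 0 descent steps not counted)

8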